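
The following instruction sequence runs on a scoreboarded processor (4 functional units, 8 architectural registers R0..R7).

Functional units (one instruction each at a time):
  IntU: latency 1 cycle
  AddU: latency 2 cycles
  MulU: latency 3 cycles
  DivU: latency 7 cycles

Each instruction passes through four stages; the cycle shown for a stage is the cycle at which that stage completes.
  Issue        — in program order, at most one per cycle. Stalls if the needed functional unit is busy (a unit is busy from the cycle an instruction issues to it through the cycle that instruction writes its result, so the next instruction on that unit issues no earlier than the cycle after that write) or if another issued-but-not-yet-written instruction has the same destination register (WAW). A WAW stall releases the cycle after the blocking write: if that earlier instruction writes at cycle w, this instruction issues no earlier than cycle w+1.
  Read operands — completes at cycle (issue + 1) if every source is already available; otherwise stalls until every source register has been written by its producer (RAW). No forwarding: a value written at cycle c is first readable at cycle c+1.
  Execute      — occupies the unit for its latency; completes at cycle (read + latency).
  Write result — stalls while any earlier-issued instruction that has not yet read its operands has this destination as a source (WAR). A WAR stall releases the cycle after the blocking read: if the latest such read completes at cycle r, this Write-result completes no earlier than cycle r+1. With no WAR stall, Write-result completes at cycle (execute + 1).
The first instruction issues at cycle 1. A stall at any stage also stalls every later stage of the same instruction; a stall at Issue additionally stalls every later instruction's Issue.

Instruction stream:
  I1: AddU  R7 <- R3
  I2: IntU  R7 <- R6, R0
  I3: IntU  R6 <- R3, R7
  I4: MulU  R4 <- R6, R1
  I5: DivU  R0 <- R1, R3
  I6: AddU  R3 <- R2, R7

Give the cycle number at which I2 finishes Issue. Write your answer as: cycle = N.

1) issue 1, read 2, done 4, write 5
2) issue 6, read 7, done 8, write 9  <WAW R7: wait I1 write@5>
3) issue 10, read 11, done 12, write 13  <struct: IntU busy until I2 writes@9>
4) issue 11, read 14, done 17, write 18  <RAW R6: wait I3 write@13>
5) issue 12, read 13, done 20, write 21
6) issue 13, read 14, done 16, write 17

cycle = 6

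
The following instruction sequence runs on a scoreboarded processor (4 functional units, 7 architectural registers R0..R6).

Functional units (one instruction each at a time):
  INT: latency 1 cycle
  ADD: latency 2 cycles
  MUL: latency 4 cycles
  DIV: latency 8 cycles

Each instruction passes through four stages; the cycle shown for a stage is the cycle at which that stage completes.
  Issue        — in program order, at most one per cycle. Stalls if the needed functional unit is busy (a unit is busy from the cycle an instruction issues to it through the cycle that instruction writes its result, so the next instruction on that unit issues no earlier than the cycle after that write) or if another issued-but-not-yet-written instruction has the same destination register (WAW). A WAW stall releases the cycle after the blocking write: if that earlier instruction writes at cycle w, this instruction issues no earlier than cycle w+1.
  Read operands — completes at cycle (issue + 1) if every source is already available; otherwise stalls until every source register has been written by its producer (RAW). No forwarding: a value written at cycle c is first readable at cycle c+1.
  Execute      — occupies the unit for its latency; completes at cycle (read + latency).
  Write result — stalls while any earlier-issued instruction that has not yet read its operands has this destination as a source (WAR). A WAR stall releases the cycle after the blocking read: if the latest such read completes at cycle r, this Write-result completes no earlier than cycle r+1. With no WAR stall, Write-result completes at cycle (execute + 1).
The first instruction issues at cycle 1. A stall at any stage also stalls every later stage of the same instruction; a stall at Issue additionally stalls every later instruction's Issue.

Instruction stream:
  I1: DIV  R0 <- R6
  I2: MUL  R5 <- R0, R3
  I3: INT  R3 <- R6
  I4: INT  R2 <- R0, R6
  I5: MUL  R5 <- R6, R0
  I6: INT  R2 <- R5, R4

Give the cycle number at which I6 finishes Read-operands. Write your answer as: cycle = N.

t=1  issue I1 (DIV)
t=2  I1 read-ops; issue I2 (MUL)
t=3  issue I3 (INT)
t=4  I3 read-ops
t=5  I3 finished on INT
t=10  I1 finished on DIV
t=11  I1→R0
t=12  I2 read-ops
t=13  I3→R3
t=14  issue I4 (INT)
t=15  I4 read-ops
t=16  I2 finished on MUL; I4 finished on INT
t=17  I2→R5; I4→R2
t=18  issue I5 (MUL)
t=19  I5 read-ops; issue I6 (INT)
t=23  I5 finished on MUL
t=24  I5→R5
t=25  I6 read-ops
t=26  I6 finished on INT
t=27  I6→R2

cycle = 25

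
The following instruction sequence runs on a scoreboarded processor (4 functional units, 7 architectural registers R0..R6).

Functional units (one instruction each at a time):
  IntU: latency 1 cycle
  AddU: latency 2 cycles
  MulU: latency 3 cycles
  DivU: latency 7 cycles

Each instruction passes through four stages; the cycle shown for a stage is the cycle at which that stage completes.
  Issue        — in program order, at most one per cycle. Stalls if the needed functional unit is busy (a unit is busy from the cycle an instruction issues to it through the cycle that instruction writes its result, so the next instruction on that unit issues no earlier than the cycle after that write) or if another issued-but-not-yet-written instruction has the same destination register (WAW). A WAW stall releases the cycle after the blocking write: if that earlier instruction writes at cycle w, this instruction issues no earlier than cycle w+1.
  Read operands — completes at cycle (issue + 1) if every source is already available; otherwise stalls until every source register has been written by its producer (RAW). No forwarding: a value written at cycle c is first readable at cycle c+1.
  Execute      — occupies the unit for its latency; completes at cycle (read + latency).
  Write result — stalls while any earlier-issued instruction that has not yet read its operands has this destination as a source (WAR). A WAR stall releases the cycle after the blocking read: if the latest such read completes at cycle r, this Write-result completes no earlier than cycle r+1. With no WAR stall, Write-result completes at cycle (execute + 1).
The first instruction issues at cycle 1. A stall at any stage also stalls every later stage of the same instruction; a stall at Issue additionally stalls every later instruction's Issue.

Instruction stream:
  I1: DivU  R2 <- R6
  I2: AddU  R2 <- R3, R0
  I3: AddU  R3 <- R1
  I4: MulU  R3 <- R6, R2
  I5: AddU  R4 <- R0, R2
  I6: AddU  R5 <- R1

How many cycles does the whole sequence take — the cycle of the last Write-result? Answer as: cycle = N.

I1  is:1  ro:2  ex:9  wr:10
I2  is:11  ro:12  ex:14  wr:15  — WAW R2: wait I1 write@10
I3  is:16  ro:17  ex:19  wr:20  — struct: AddU busy until I2 writes@15
I4  is:21  ro:22  ex:25  wr:26  — WAW R3: wait I3 write@20
I5  is:22  ro:23  ex:25  wr:26
I6  is:27  ro:28  ex:30  wr:31  — struct: AddU busy until I5 writes@26

cycle = 31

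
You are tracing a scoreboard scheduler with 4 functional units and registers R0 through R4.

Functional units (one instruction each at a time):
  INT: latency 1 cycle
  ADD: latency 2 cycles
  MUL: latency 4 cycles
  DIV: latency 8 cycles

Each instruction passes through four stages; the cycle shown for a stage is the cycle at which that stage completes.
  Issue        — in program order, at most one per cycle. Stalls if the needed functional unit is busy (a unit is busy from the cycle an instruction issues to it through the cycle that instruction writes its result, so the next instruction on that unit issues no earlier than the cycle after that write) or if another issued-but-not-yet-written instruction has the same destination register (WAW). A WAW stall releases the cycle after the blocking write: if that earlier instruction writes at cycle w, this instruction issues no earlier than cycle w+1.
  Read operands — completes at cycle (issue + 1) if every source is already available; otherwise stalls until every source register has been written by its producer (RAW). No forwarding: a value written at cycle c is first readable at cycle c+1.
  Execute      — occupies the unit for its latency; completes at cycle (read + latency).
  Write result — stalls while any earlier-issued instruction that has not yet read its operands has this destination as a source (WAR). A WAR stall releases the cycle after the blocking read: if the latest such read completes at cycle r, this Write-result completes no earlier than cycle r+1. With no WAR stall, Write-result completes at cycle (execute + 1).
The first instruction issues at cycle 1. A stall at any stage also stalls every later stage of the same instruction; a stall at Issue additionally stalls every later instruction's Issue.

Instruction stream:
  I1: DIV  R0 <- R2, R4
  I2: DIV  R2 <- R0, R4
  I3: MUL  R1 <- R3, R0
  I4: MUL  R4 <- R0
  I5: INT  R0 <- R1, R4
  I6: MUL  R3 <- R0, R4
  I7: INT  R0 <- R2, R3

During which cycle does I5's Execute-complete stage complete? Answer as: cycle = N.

t=1  I1 dispatched to DIV
t=2  I1 operands ready
t=10  I1 complete
t=11  R0←I1
t=12  I2 dispatched to DIV
t=13  I2 operands ready; I3 dispatched to MUL
t=14  I3 operands ready
t=18  I3 complete
t=19  R1←I3
t=20  I4 dispatched to MUL
t=21  I2 complete; I4 operands ready; I5 dispatched to INT
t=22  R2←I2
t=25  I4 complete
t=26  R4←I4
t=27  I5 operands ready; I6 dispatched to MUL
t=28  I5 complete
t=29  R0←I5
t=30  I6 operands ready; I7 dispatched to INT
t=34  I6 complete
t=35  R3←I6
t=36  I7 operands ready
t=37  I7 complete
t=38  R0←I7

cycle = 28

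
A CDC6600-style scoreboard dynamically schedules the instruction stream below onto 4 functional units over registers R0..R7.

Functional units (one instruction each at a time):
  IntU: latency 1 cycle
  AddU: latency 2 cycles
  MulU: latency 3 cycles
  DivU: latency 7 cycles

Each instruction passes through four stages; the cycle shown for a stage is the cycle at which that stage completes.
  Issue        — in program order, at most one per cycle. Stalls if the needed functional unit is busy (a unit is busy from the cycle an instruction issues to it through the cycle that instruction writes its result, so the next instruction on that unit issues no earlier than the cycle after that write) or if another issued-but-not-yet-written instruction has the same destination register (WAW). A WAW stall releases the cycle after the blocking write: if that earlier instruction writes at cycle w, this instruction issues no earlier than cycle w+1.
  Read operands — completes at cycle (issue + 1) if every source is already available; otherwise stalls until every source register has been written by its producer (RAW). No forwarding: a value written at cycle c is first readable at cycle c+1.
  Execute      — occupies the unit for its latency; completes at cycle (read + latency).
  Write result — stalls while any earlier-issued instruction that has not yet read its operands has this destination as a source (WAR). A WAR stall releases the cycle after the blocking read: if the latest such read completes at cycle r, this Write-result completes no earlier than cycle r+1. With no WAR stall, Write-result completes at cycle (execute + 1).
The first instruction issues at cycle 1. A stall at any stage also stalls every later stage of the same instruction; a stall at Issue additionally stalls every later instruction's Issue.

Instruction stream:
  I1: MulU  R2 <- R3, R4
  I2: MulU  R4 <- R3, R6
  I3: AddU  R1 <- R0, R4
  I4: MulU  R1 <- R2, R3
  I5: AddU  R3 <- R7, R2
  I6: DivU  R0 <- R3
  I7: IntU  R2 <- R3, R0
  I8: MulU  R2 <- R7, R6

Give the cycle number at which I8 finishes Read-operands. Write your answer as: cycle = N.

I1  is:1  ro:2  ex:5  wr:6
I2  is:7  ro:8  ex:11  wr:12  — struct: MulU busy until I1 writes@6
I3  is:8  ro:13  ex:15  wr:16  — RAW R4: wait I2 write@12
I4  is:17  ro:18  ex:21  wr:22  — WAW R1: wait I3 write@16
I5  is:18  ro:19  ex:21  wr:22
I6  is:19  ro:23  ex:30  wr:31  — RAW R3: wait I5 write@22
I7  is:20  ro:32  ex:33  wr:34  — RAW R0: wait I6 write@31
I8  is:35  ro:36  ex:39  wr:40  — WAW R2: wait I7 write@34

cycle = 36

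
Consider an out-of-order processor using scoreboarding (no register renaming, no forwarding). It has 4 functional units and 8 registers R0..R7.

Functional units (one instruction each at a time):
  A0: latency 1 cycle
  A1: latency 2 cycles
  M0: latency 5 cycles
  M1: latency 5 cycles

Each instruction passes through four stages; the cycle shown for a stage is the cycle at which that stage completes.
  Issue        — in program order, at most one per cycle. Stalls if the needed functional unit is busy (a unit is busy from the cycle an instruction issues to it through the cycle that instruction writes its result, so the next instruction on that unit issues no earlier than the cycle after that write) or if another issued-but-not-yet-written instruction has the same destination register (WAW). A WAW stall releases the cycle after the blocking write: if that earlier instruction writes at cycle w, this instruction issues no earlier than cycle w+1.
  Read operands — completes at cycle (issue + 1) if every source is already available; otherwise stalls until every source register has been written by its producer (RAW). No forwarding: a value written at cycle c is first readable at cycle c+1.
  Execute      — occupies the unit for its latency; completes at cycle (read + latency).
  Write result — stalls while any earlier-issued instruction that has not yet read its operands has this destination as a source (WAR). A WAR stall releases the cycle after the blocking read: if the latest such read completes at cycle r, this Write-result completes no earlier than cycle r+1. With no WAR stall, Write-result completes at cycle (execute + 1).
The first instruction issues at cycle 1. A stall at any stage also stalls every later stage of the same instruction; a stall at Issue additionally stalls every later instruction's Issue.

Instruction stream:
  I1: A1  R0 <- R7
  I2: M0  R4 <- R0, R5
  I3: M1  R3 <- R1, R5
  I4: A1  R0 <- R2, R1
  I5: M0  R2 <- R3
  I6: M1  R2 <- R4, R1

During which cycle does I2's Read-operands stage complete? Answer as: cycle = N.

I1  is:1  ro:2  ex:4  wr:5
I2  is:2  ro:6  ex:11  wr:12  — RAW R0: wait I1 write@5
I3  is:3  ro:4  ex:9  wr:10
I4  is:6  ro:7  ex:9  wr:10  — struct: A1 busy until I1 writes@5
I5  is:13  ro:14  ex:19  wr:20  — struct: M0 busy until I2 writes@12
I6  is:21  ro:22  ex:27  wr:28  — WAW R2: wait I5 write@20

cycle = 6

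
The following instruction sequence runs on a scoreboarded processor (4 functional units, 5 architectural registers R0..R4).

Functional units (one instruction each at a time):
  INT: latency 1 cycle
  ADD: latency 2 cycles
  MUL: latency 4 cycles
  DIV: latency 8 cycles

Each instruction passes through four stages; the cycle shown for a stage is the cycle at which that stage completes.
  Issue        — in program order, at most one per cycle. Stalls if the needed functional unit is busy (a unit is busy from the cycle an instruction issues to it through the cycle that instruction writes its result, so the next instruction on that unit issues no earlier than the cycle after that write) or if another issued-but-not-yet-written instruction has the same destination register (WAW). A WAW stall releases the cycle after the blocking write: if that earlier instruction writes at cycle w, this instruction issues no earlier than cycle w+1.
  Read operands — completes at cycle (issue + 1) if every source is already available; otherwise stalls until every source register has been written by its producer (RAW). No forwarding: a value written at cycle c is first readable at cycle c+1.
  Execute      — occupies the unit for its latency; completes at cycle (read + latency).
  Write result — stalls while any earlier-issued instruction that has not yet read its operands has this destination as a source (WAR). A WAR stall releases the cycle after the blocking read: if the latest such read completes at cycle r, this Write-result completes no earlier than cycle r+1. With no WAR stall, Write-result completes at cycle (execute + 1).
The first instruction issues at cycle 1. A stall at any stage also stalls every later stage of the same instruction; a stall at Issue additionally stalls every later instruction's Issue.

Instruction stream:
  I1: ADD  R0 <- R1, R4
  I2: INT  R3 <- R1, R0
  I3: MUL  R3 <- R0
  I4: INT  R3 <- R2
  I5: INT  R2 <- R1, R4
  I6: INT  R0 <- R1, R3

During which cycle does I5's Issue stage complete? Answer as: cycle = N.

  I1 | 1 | 2 | 4 | 5
  I2 | 2 | 6 | 7 | 8   RAW R0: wait I1 write@5
  I3 | 9 | 10 | 14 | 15   WAW R3: wait I2 write@8
  I4 | 16 | 17 | 18 | 19   WAW R3: wait I3 write@15
  I5 | 20 | 21 | 22 | 23   struct: INT busy until I4 writes@19
  I6 | 24 | 25 | 26 | 27   struct: INT busy until I5 writes@23

cycle = 20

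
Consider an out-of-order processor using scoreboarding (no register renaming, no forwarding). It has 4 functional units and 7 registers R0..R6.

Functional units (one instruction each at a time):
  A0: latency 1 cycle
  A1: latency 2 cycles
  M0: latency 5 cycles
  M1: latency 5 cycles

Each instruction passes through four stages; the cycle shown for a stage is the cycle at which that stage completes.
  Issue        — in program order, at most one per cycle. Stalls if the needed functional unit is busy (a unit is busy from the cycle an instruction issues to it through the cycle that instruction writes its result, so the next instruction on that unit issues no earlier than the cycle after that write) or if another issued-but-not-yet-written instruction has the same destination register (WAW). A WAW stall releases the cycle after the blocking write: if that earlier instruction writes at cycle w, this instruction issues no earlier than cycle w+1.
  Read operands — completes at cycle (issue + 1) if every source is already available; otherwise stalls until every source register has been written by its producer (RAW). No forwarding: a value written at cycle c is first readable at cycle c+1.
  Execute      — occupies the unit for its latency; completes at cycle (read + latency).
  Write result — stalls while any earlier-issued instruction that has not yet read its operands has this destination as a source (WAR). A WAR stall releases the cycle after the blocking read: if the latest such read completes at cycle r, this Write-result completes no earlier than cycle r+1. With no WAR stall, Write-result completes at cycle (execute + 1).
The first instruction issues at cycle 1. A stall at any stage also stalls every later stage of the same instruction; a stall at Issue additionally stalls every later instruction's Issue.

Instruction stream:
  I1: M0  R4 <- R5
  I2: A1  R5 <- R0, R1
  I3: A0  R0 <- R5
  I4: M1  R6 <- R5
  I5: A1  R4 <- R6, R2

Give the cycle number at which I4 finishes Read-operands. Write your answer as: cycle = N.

cycle = 7

c1: I1 dispatched to M0
c2: I1 operands ready · I2 dispatched to A1
c3: I2 operands ready · I3 dispatched to A0
c4: I4 dispatched to M1
c5: I2 complete
c6: R5←I2
c7: I1 complete · I3 operands ready · I4 operands ready
c8: R4←I1 · I3 complete
c9: R0←I3 · I5 dispatched to A1
c12: I4 complete
c13: R6←I4
c14: I5 operands ready
c16: I5 complete
c17: R4←I5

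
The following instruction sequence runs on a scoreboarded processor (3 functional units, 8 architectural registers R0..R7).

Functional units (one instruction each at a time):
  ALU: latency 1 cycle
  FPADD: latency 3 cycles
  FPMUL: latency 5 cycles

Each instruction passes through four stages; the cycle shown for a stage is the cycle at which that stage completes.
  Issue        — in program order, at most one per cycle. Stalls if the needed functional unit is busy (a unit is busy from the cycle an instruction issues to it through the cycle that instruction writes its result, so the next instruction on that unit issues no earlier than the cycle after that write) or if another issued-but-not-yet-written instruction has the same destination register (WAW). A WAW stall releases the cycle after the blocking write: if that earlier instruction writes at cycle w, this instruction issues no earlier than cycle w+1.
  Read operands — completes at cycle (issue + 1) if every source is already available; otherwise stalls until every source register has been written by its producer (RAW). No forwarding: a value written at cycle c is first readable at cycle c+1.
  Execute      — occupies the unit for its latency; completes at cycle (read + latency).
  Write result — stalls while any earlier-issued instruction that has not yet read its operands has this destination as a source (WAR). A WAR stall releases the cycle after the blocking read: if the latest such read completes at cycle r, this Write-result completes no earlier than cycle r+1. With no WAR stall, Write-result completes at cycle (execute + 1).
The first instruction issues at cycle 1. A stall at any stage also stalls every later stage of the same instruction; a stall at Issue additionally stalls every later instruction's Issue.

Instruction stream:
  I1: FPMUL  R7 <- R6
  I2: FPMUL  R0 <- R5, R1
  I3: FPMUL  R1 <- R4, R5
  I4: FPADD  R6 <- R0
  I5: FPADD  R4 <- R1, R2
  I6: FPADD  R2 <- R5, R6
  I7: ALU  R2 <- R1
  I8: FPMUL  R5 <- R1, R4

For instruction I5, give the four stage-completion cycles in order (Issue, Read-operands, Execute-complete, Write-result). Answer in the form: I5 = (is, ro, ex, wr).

I5 = (24, 25, 28, 29)

1) issue 1, read 2, done 7, write 8
2) issue 9, read 10, done 15, write 16  <struct: FPMUL busy until I1 writes@8>
3) issue 17, read 18, done 23, write 24  <struct: FPMUL busy until I2 writes@16>
4) issue 18, read 19, done 22, write 23
5) issue 24, read 25, done 28, write 29  <struct: FPADD busy until I4 writes@23>
6) issue 30, read 31, done 34, write 35  <struct: FPADD busy until I5 writes@29>
7) issue 36, read 37, done 38, write 39  <WAW R2: wait I6 write@35>
8) issue 37, read 38, done 43, write 44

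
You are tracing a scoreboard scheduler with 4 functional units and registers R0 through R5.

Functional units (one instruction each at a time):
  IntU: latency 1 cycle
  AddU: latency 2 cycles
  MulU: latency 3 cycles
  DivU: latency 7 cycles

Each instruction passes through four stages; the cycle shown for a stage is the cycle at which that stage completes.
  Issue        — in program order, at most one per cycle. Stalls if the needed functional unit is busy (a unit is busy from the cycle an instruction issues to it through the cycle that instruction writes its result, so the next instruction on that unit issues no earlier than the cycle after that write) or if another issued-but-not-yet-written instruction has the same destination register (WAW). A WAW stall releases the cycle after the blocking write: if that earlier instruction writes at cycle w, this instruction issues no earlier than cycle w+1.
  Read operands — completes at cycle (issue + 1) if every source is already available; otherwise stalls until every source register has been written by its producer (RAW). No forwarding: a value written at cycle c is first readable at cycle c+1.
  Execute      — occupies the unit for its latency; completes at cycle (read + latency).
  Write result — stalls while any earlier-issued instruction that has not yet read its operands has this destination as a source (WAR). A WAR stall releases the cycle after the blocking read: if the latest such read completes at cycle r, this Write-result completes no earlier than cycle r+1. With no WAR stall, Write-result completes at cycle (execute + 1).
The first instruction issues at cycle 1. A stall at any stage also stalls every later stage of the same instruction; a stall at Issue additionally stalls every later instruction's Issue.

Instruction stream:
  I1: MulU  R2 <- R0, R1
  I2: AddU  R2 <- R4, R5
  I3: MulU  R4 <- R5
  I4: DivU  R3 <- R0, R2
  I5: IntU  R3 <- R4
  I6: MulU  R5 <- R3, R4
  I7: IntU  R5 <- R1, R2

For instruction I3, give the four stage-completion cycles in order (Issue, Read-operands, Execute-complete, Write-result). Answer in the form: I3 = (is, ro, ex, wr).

I3 = (8, 9, 12, 13)

cycle 1: I1 dispatched to MulU
cycle 2: I1 operands ready
cycle 5: I1 complete
cycle 6: R2←I1
cycle 7: I2 dispatched to AddU
cycle 8: I2 operands ready · I3 dispatched to MulU
cycle 9: I3 operands ready · I4 dispatched to DivU
cycle 10: I2 complete
cycle 11: R2←I2
cycle 12: I3 complete · I4 operands ready
cycle 13: R4←I3
cycle 19: I4 complete
cycle 20: R3←I4
cycle 21: I5 dispatched to IntU
cycle 22: I5 operands ready · I6 dispatched to MulU
cycle 23: I5 complete
cycle 24: R3←I5
cycle 25: I6 operands ready
cycle 28: I6 complete
cycle 29: R5←I6
cycle 30: I7 dispatched to IntU
cycle 31: I7 operands ready
cycle 32: I7 complete
cycle 33: R5←I7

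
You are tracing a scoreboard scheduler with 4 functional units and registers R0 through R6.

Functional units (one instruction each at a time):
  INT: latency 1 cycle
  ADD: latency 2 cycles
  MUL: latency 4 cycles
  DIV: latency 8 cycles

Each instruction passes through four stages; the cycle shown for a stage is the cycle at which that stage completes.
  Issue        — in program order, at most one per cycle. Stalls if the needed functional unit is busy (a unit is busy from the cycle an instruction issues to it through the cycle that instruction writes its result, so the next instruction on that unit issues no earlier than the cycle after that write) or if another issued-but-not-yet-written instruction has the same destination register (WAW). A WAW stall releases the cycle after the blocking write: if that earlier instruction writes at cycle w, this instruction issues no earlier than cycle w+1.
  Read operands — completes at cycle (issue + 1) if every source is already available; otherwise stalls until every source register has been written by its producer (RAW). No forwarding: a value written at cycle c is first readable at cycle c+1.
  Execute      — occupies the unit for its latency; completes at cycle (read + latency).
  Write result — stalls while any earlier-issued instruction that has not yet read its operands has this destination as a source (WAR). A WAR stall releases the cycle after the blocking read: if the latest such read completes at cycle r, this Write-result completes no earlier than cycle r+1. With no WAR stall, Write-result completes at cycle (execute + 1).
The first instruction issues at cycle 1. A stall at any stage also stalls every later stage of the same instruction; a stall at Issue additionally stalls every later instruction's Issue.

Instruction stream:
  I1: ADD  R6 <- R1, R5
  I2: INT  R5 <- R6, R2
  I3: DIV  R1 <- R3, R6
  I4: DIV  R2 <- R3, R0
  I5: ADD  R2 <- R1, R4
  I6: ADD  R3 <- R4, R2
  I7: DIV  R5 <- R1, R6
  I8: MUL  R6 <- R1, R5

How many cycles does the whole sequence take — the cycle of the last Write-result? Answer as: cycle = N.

cycle = 49

c1: I1→ADD
c2: I1 RO; I2→INT
c3: I3→DIV
c4: I1 EX
c5: I1 WR R6
c6: I2 RO; I3 RO
c7: I2 EX
c8: I2 WR R5
c14: I3 EX
c15: I3 WR R1
c16: I4→DIV
c17: I4 RO
c25: I4 EX
c26: I4 WR R2
c27: I5→ADD
c28: I5 RO
c30: I5 EX
c31: I5 WR R2
c32: I6→ADD
c33: I6 RO; I7→DIV
c34: I7 RO; I8→MUL
c35: I6 EX
c36: I6 WR R3
c42: I7 EX
c43: I7 WR R5
c44: I8 RO
c48: I8 EX
c49: I8 WR R6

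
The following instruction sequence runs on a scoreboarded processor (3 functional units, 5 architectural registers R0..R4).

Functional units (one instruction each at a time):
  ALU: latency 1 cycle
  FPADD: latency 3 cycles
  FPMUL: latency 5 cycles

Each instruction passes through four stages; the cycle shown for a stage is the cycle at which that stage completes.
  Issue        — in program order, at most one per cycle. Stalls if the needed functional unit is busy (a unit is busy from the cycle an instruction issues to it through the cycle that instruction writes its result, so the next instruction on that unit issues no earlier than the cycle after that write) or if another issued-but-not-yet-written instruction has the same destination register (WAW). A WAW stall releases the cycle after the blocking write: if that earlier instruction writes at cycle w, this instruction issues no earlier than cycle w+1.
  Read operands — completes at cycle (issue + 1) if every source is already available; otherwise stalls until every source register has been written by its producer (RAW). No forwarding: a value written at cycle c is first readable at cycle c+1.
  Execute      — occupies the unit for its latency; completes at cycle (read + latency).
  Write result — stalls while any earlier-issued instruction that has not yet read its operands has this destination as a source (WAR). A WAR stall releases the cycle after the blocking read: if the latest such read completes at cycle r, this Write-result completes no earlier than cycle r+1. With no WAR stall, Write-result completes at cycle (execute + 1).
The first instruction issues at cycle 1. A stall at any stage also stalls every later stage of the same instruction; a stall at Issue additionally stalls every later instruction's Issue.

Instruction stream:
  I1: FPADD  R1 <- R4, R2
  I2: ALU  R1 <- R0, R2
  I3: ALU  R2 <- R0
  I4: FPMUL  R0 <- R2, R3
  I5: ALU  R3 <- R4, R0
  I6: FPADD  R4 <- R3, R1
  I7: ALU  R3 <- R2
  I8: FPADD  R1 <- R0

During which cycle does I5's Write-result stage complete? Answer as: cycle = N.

cycle = 24

[1] I1 dispatched to FPADD
[2] I1 operands ready
[5] I1 complete
[6] R1←I1
[7] I2 dispatched to ALU
[8] I2 operands ready
[9] I2 complete
[10] R1←I2
[11] I3 dispatched to ALU
[12] I3 operands ready; I4 dispatched to FPMUL
[13] I3 complete
[14] R2←I3
[15] I4 operands ready; I5 dispatched to ALU
[16] I6 dispatched to FPADD
[20] I4 complete
[21] R0←I4
[22] I5 operands ready
[23] I5 complete
[24] R3←I5
[25] I6 operands ready; I7 dispatched to ALU
[26] I7 operands ready
[27] I7 complete
[28] I6 complete; R3←I7
[29] R4←I6
[30] I8 dispatched to FPADD
[31] I8 operands ready
[34] I8 complete
[35] R1←I8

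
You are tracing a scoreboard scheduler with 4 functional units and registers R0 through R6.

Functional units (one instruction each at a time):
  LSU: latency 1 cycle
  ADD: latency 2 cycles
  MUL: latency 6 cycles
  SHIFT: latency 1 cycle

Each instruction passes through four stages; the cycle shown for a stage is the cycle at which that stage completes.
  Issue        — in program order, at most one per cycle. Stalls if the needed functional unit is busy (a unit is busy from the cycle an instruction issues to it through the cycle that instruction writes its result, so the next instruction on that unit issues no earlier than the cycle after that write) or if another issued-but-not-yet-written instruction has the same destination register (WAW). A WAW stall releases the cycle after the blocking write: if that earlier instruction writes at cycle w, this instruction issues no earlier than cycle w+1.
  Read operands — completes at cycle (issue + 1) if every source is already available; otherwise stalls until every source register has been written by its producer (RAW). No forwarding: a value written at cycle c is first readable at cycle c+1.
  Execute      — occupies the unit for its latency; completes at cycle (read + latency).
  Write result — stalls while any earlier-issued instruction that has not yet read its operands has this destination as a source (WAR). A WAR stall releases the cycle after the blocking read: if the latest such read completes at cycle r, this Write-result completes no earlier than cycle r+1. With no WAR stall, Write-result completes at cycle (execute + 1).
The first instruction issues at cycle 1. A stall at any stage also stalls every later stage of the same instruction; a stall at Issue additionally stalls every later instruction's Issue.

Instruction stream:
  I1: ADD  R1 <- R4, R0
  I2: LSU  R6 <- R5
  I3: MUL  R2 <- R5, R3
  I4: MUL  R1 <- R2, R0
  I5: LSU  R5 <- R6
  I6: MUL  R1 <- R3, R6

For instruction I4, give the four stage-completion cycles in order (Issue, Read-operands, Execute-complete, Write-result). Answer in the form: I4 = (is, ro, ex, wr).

I4 = (12, 13, 19, 20)

c1: I1 issues→ADD
c2: I1 reads | I2 issues→LSU
c3: I2 reads | I3 issues→MUL
c4: I1 exec-done | I2 exec-done | I3 reads
c5: I1 writes R1 | I2 writes R6
c10: I3 exec-done
c11: I3 writes R2
c12: I4 issues→MUL
c13: I4 reads | I5 issues→LSU
c14: I5 reads
c15: I5 exec-done
c16: I5 writes R5
c19: I4 exec-done
c20: I4 writes R1
c21: I6 issues→MUL
c22: I6 reads
c28: I6 exec-done
c29: I6 writes R1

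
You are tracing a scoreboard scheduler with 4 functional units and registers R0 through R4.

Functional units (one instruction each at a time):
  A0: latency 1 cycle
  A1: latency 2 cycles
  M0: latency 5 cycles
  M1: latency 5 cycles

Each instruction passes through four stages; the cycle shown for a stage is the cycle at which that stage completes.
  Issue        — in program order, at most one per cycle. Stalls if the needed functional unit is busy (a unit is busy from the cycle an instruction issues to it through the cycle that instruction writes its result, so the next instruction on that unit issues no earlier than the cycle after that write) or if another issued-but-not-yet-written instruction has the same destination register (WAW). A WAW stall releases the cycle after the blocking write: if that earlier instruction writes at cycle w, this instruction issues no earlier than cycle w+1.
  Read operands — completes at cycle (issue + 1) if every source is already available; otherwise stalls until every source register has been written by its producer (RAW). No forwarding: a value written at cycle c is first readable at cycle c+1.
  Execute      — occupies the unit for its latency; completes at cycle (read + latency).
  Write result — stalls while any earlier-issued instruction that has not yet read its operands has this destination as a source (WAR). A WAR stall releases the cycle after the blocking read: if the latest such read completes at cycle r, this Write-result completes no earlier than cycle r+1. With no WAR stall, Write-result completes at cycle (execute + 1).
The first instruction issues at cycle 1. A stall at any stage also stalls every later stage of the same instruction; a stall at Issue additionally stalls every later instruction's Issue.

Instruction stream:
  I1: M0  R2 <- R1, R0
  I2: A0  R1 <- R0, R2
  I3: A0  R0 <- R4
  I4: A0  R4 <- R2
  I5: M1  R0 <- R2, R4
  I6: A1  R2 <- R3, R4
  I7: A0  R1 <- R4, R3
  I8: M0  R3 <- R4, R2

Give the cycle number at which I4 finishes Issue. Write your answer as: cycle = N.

[I1] 1/2/7/8
[I2] 2/9/10/11  (RAW R2: wait I1 write@8)
[I3] 12/13/14/15  (struct: A0 busy until I2 writes@11)
[I4] 16/17/18/19  (struct: A0 busy until I3 writes@15)
[I5] 17/20/25/26  (RAW R4: wait I4 write@19)
[I6] 18/20/22/23  (RAW R4: wait I4 write@19)
[I7] 20/21/22/23  (struct: A0 busy until I4 writes@19)
[I8] 21/24/29/30  (RAW R2: wait I6 write@23)

cycle = 16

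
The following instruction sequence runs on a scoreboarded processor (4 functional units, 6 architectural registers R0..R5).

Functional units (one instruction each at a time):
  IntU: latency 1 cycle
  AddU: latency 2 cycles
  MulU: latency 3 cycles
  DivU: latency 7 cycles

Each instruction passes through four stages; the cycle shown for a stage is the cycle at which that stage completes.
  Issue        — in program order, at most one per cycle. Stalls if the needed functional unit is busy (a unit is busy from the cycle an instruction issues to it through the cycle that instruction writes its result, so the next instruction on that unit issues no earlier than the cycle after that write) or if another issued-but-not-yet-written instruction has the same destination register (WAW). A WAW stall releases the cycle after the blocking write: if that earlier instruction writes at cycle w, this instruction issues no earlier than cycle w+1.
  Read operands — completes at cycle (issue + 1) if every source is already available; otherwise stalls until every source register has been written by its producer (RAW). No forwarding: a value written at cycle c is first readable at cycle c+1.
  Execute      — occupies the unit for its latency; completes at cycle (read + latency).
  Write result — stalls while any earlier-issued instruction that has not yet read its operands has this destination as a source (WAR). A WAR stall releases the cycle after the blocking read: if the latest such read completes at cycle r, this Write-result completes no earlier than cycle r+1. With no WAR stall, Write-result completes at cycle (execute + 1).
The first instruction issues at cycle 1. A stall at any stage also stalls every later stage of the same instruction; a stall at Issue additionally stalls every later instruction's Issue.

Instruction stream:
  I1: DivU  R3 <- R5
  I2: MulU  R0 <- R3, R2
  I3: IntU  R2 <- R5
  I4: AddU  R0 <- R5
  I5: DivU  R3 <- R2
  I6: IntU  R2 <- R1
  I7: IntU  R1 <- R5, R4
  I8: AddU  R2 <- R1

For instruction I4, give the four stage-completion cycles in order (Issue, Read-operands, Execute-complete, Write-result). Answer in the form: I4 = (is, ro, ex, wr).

I4 = (16, 17, 19, 20)

cycle 1: issue I1 (DivU)
cycle 2: I1 read-ops, issue I2 (MulU)
cycle 3: issue I3 (IntU)
cycle 4: I3 read-ops
cycle 5: I3 finished on IntU
cycle 9: I1 finished on DivU
cycle 10: I1→R3
cycle 11: I2 read-ops
cycle 12: I3→R2
cycle 14: I2 finished on MulU
cycle 15: I2→R0
cycle 16: issue I4 (AddU)
cycle 17: I4 read-ops, issue I5 (DivU)
cycle 18: I5 read-ops, issue I6 (IntU)
cycle 19: I4 finished on AddU, I6 read-ops
cycle 20: I4→R0, I6 finished on IntU
cycle 21: I6→R2
cycle 22: issue I7 (IntU)
cycle 23: I7 read-ops, issue I8 (AddU)
cycle 24: I7 finished on IntU
cycle 25: I5 finished on DivU, I7→R1
cycle 26: I5→R3, I8 read-ops
cycle 28: I8 finished on AddU
cycle 29: I8→R2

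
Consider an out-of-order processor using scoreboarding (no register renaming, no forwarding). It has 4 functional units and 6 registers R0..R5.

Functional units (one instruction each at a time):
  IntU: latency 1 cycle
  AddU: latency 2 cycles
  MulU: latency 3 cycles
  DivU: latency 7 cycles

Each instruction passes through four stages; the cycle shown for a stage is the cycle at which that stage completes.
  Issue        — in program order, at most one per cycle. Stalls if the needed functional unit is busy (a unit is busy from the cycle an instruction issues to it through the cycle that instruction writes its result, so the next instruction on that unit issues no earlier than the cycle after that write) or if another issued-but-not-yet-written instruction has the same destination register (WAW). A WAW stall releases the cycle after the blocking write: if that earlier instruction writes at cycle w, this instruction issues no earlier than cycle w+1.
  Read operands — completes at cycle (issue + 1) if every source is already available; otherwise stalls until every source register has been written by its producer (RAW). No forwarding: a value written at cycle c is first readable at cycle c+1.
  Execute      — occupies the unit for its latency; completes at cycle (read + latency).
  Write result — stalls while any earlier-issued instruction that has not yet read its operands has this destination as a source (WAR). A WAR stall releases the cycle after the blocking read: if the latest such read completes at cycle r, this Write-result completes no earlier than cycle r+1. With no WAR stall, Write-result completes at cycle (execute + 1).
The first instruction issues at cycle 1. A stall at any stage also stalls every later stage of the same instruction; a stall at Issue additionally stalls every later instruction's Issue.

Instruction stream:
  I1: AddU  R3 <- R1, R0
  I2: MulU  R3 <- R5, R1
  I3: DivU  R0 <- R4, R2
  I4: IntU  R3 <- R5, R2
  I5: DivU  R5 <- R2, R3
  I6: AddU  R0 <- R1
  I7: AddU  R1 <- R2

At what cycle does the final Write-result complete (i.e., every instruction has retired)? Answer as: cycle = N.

  I1 | 1 | 2 | 4 | 5
  I2 | 6 | 7 | 10 | 11   WAW R3: wait I1 write@5
  I3 | 7 | 8 | 15 | 16
  I4 | 12 | 13 | 14 | 15   WAW R3: wait I2 write@11
  I5 | 17 | 18 | 25 | 26   struct: DivU busy until I3 writes@16
  I6 | 18 | 19 | 21 | 22
  I7 | 23 | 24 | 26 | 27   struct: AddU busy until I6 writes@22

cycle = 27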